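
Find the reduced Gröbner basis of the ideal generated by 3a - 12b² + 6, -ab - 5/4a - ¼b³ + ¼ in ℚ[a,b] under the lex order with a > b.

G = {a - 4b² + 2, b³ + 20/17b² - 8/17b - 11/17}

f_1 = 3a - 12b² + 6, LT = a.
f_2 = -ab - 5/4a - ¼b³ + ¼, LT = ab.

S(f_1,f_2): lcm = ab. S = -5/4a - 17/4b³ + 2b + ¼.
  leading term a: subtract (-5/12)·f_1 from -5/4a - 17/4b³ + 2b + ¼ → -17/4b³ - 5b² + 2b + 11/4
  leading term b³: no divisor's leading term divides it; move -17/4b³ to the remainder.
  leading term b²: no divisor's leading term divides it; move -5b² to the remainder.
  leading term b: no divisor's leading term divides it; move 2b to the remainder.
  leading term 1: no divisor's leading term divides it; move 11/4 to the remainder.
  remainder -17/4b³ - 5b² + 2b + 11/4 ≠ 0; add g_3 = -17/4b³ - 5b² + 2b + 11/4 to the basis.

The other S-polynomials (S(f_1,g_3), S(f_2,g_3)) all reduce to 0 modulo the current basis, so we have a Gröbner basis.
Inter-reduce: drop elements whose leading term is divisible by another's, tail-reduce, and make monic.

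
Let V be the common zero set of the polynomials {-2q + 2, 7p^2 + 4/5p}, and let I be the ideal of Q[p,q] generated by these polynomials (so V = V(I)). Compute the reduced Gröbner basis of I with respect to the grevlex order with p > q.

f_1 = -2q + 2, LT = q.
f_2 = 7p^2 + 4/5p, LT = p^2.

The S-polynomials (S(f_1,f_2)) all reduce to 0 modulo the current basis, so we have a Gröbner basis.

G = {p^2 + 4/35p, q - 1}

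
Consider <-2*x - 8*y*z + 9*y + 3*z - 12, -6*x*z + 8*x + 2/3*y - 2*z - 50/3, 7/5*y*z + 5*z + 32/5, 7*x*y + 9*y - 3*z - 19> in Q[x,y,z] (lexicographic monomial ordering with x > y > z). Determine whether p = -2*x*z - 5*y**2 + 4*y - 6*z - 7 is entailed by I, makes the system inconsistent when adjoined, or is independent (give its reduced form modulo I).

-2*x*z - 5*y**2 + 4*y - 6*z - 7 lies in I (it reduces to 0).

First compute the reduced Gröbner basis of I by Buchberger's algorithm.
f_1 = -2*x - 8*y*z + 9*y + 3*z - 12, LT = x.
f_2 = -6*x*z + 8*x + 2/3*y - 2*z - 50/3, LT = x*z.
f_3 = 7/5*y*z + 5*z + 32/5, LT = y*z.
f_4 = 7*x*y + 9*y - 3*z - 19, LT = x*y.

S(f_1,f_2): lcm = x*z. S = 4/3*x + 4*y*z**2 - 9/2*y*z + 1/9*y - 3/2*z**2 + 17/3*z - 25/9.
  reduce S modulo (f_1, f_2, f_3, f_4):
  remainder 55/9*y - 221/14*z**2 + 49/2*z + 2153/63 ≠ 0; add h_5 = 55/9*y - 221/14*z**2 + 49/2*z + 2153/63 to the basis.

S(f_1,f_4): lcm = x*y. S = 4*y**2*z - 9/2*y**2 - 3/2*y*z + 33/7*y + 3/7*z + 19/7.
  reduce S modulo (f_1, f_2, f_3, f_4, h_5):
  remainder 21184839/296450*z**2 - 143291/148225*z - 21471421/296450 ≠ 0; add h_6 = 21184839/296450*z**2 - 143291/148225*z - 21471421/296450 to the basis.

S(f_2,f_4): lcm = x*y*z. S = -4/3*x*y - 1/9*y**2 - 20/21*y*z + 25/9*y + 3/7*z**2 + 19/7*z.
  reduce S modulo (f_1, f_2, f_3, f_4, h_5, h_6):
  remainder -31217391565/2076114222*z - 31217391565/2076114222 ≠ 0; add h_7 = -31217391565/2076114222*z - 31217391565/2076114222 to the basis.

The other S-polynomials (S(f_1,f_3), S(f_2,f_3), S(f_3,f_4), S(f_1,h_5), S(f_2,h_5), S(f_3,h_5), S(f_4,h_5), S(f_1,h_6), S(f_2,h_6), S(f_3,h_6), S(f_4,h_6), S(h_5,h_6), S(f_1,h_7), S(f_2,h_7), S(f_3,h_7), S(f_4,h_7), S(h_5,h_7), S(h_6,h_7)) all reduce to 0 modulo the current basis, so we have a Gröbner basis.
Inter-reduce: drop elements whose leading term is divisible by another's, tail-reduce, and make monic.
Reduced Gröbner basis: {x - 1, y - 1, z + 1}.
Label its elements g_1 = x - 1, g_2 = y - 1, g_3 = z + 1.

Reduce p = -2*x*z - 5*y**2 + 4*y - 6*z - 7 modulo G:
  leading term x*z: subtract (-2*z)·g_1 from -2*x*z - 5*y**2 + 4*y - 6*z - 7 → -5*y**2 + 4*y - 8*z - 7
  leading term y**2: subtract (-5*y)·g_2 from -5*y**2 + 4*y - 8*z - 7 → -y - 8*z - 7
  leading term y: subtract (-1)·g_2 from -y - 8*z - 7 → -8*z - 8
  leading term z: subtract (-8)·g_3 from -8*z - 8 → 0
  normal form = 0.
Since the normal form is 0, p ∈ I.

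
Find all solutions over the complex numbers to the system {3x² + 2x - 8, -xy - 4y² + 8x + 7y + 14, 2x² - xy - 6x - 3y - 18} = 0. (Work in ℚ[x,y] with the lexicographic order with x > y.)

{(-2, 2)}

Compute a lex Gröbner basis by Buchberger's algorithm.
f_1 = 3x² + 2x - 8, LT = x².
f_2 = -xy + 8x - 4y² + 7y + 14, LT = xy.
f_3 = 2x² - xy - 6x - 3y - 18, LT = x².

S(f_1,f_2): lcm = x²y. S = 8x² - 4xy² + 23/3xy + 14x - 8/3y.
  leading term x²: subtract (8/3)·f_1 from 8x² - 4xy² + 23/3xy + 14x - 8/3y → -4xy² + 23/3xy + 26/3x - 8/3y + 64/3
  leading term xy²: subtract (4y)·f_2 from -4xy² + 23/3xy + 26/3x - 8/3y + 64/3 → -73/3xy + 26/3x + 16y³ - 28y² - 176/3y + 64/3
  leading term xy: subtract (73/3)·f_2 from -73/3xy + 26/3x + 16y³ - 28y² - 176/3y + 64/3 → -186x + 16y³ + 208/3y² - 229y - 958/3
  leading term x: no divisor's leading term divides it; move -186x to the remainder.
  leading term y³: no divisor's leading term divides it; move 16y³ to the remainder.
  leading term y²: no divisor's leading term divides it; move 208/3y² to the remainder.
  leading term y: no divisor's leading term divides it; move -229y to the remainder.
  leading term 1: no divisor's leading term divides it; move -958/3 to the remainder.
  remainder -186x + 16y³ + 208/3y² - 229y - 958/3 ≠ 0; add h_4 = -186x + 16y³ + 208/3y² - 229y - 958/3 to the basis.

S(f_1,f_3): lcm = x². S = ½xy + 11/3x + 3/2y + 19/3.
  leading term xy: subtract (-½)·f_2 from ½xy + 11/3x + 3/2y + 19/3 → 23/3x - 2y² + 5y + 40/3
  leading term x: subtract (-23/558)·h_4 from 23/3x - 2y² + 5y + 40/3 → 184/279y³ + 718/837y² - 2477/558y + 143/837
  leading term y³: no divisor's leading term divides it; move 184/279y³ to the remainder.
  leading term y²: no divisor's leading term divides it; move 718/837y² to the remainder.
  leading term y: no divisor's leading term divides it; move -2477/558y to the remainder.
  leading term 1: no divisor's leading term divides it; move 143/837 to the remainder.
  remainder 184/279y³ + 718/837y² - 2477/558y + 143/837 ≠ 0; add h_5 = 184/279y³ + 718/837y² - 2477/558y + 143/837 to the basis.

S(f_2,f_3): lcm = x²y. S = -8x² + 9/2xy² - 4xy - 14x + 3/2y² + 9y.
  leading term x²: subtract (-8/3)·f_1 from -8x² + 9/2xy² - 4xy - 14x + 3/2y² + 9y → 9/2xy² - 4xy - 26/3x + 3/2y² + 9y - 64/3
  leading term xy²: subtract (-9/2y)·f_2 from 9/2xy² - 4xy - 26/3x + 3/2y² + 9y - 64/3 → 32xy - 26/3x - 18y³ + 33y² + 72y - 64/3
  leading term xy: subtract (-32)·f_2 from 32xy - 26/3x - 18y³ + 33y² + 72y - 64/3 → 742/3x - 18y³ - 95y² + 296y + 1280/3
  leading term x: subtract (-371/279)·h_4 from 742/3x - 18y³ - 95y² + 296y + 1280/3 → 914/279y³ - 2347/837y² - 2375/279y + 1702/837
  leading term y³: subtract (457/92)·h_5 from 914/279y³ - 2347/837y² - 2375/279y + 1702/837 → -325/46y² + 2491/184y + 109/92
  leading term y²: no divisor's leading term divides it; move -325/46y² to the remainder.
  leading term y: no divisor's leading term divides it; move 2491/184y to the remainder.
  leading term 1: no divisor's leading term divides it; move 109/92 to the remainder.
  remainder -325/46y² + 2491/184y + 109/92 ≠ 0; add h_6 = -325/46y² + 2491/184y + 109/92 to the basis.

S(f_2,h_5): lcm = xy³. S = -2567/276xy² + 2477/368xy - 143/552x + 4y⁴ - 7y³ - 14y².
  leading term xy²: subtract (2567/276y)·f_2 from -2567/276xy² + 2477/368xy - 143/552x + 4y⁴ - 7y³ - 14y² → -74713/1104xy - 143/552x + 4y⁴ + 2084/69y³ - 21833/276y² - 17969/138y
  leading term xy: subtract (74713/1104)·f_2 from -74713/1104xy - 143/552x + 4y⁴ + 2084/69y³ - 21833/276y² - 17969/138y → -99665/184x + 4y⁴ + 2084/69y³ + 13220/69y² - 666743/1104y - 522991/552
  leading term x: subtract (3215/1104)·h_4 from -99665/184x + 4y⁴ + 2084/69y³ + 13220/69y² - 666743/1104y - 522991/552 → 4y⁴ - 377/23y³ - 2135/207y² + 5791/92y - 7247/414
  leading term y⁴: subtract (279/46y)·h_5 from 4y⁴ - 377/23y³ - 2135/207y² + 5791/92y - 7247/414 → -1490/69y³ + 13753/828y² + 17087/276y - 7247/414
  leading term y³: subtract (-69285/2116)·h_5 from -1490/69y³ + 13753/828y² + 17087/276y - 7247/414 → 94581/2116y² - 353121/4232y - 25203/2116
  leading term y²: subtract (-94581/14950)·h_6 from 94581/2116y² - 353121/4232y - 25203/2116 → 264027/119600y - 264027/59800
  leading term y: no divisor's leading term divides it; move 264027/119600y to the remainder.
  leading term 1: no divisor's leading term divides it; move -264027/59800 to the remainder.
  remainder 264027/119600y - 264027/59800 ≠ 0; add h_7 = 264027/119600y - 264027/59800 to the basis.

The other S-polynomials (S(f_1,h_4), S(f_2,h_4), S(f_3,h_4), S(f_1,h_5), S(f_3,h_5), S(h_4,h_5), S(f_1,h_6), S(f_2,h_6), S(f_3,h_6), S(h_4,h_6), S(h_5,h_6), S(f_1,h_7), S(f_2,h_7), S(f_3,h_7), S(h_4,h_7), S(h_5,h_7), S(h_6,h_7)) all reduce to 0 modulo the current basis, so we have a Gröbner basis.
Inter-reduce: drop elements whose leading term is divisible by another's, tail-reduce, and make monic.
Reduced Gröbner basis: {x + 2, y - 2}.

From the last basis element, y - 2 = 0, so y takes values in {2}. Each choice, substituted upward through the basis, yields the corresponding point(s) of the solution set.
  y = 2: the earlier basis element becomes x + 2 = 0, giving x = -2 — point (-2, 2).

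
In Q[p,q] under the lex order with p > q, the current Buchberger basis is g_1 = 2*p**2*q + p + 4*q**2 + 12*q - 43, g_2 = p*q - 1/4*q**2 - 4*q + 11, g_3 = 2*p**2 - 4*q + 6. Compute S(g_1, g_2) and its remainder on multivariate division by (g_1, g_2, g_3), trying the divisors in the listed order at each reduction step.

S(g_1, g_2) = 1/4*p*q**2 + 4*p*q - 21/2*p + 2*q**2 + 6*q - 43/2; remainder on division = -21/2*p + 1/16*q**3 + 4*q**2 + 77/4*q - 131/2.

lcm(LM(g_1), LM(g_2)) = p**2*q.
S = (lcm/LT(g_1))·g_1 − (lcm/LT(g_2))·g_2 = 1/4*p*q**2 + 4*p*q - 21/2*p + 2*q**2 + 6*q - 43/2.
Reduce S modulo (g_1, g_2, g_3) in that order:
  leading term p*q**2: subtract (1/4*q)·g_2 from 1/4*p*q**2 + 4*p*q - 21/2*p + 2*q**2 + 6*q - 43/2 → 4*p*q - 21/2*p + 1/16*q**3 + 3*q**2 + 13/4*q - 43/2
  leading term p*q: subtract (4)·g_2 from 4*p*q - 21/2*p + 1/16*q**3 + 3*q**2 + 13/4*q - 43/2 → -21/2*p + 1/16*q**3 + 4*q**2 + 77/4*q - 131/2
  leading term p: no divisor's leading term divides it; move -21/2*p to the remainder.
  leading term q**3: no divisor's leading term divides it; move 1/16*q**3 to the remainder.
  leading term q**2: no divisor's leading term divides it; move 4*q**2 to the remainder.
  leading term q: no divisor's leading term divides it; move 77/4*q to the remainder.
  leading term 1: no divisor's leading term divides it; move -131/2 to the remainder.
The remainder -21/2*p + 1/16*q**3 + 4*q**2 + 77/4*q - 131/2 is nonzero, so it would be added as the next basis element.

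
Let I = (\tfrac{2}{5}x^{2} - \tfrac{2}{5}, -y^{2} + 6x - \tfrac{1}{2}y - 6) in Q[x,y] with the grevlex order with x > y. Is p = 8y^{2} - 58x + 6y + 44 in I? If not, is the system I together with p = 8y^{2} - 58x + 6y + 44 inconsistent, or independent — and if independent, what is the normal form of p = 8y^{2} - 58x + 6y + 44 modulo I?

Adjoining 8y^{2} - 58x + 6y + 44 makes the ideal the whole ring: the system is inconsistent.

First compute the reduced Gröbner basis of I by Buchberger's algorithm.
f_1 = \tfrac{2}{5}x^{2} - \tfrac{2}{5}, LT = x^{2}.
f_2 = -y^{2} + 6x - \tfrac{1}{2}y - 6, LT = y^{2}.

S(f_1,f_2): leading monomials are coprime, so the S-polynomial reduces to 0 (Buchberger's first criterion).
Every S-polynomial of the final basis reduces to 0, so we have a Gröbner basis.
Inter-reduce: drop elements whose leading term is divisible by another's, tail-reduce, and make monic.
Reduced Gröbner basis: {x^{2} - 1, y^{2} - 6x + \tfrac{1}{2}y + 6}.
Label its elements g_1 = x^{2} - 1, g_2 = y^{2} - 6x + \tfrac{1}{2}y + 6.

Reduce p = 8y^{2} - 58x + 6y + 44 modulo G:
  leading term y^{2}: subtract (8)·g_2 from 8y^{2} - 58x + 6y + 44 → -10x + 2y - 4
  leading term x: no divisor's leading term divides it; move -10x to the remainder.
  leading term y: no divisor's leading term divides it; move 2y to the remainder.
  leading term 1: no divisor's leading term divides it; move -4 to the remainder.
  normal form = -10x + 2y - 4.
The normal form is nonzero, so p ∉ I. Since p minus its normal form lies in I, I + (p) = I + (r) where r = -10x + 2y - 4; decide whether this ideal is the whole ring.
Run Buchberger on G together with r (pairs among the g_i already reduce to 0 since G is a Gröbner basis):
g_1 = x^{2} - 1, LT = x^{2}.
g_2 = y^{2} - 6x + \tfrac{1}{2}y + 6, LT = y^{2}.
r = -10x + 2y - 4, LT = x.

S(g_1,g_2): leading monomials are coprime, so the S-polynomial reduces to 0 (Buchberger's first criterion).
S(g_1,r): lcm = x^{2}. S = \tfrac{1}{5}xy - \tfrac{2}{5}x - 1.
  leading term xy: subtract (-\tfrac{1}{50}y)·r from \tfrac{1}{5}xy - \tfrac{2}{5}x - 1 → \tfrac{1}{25}y^{2} - \tfrac{2}{5}x - \tfrac{2}{25}y - 1
  leading term y^{2}: subtract (\tfrac{1}{25})·g_2 from \tfrac{1}{25}y^{2} - \tfrac{2}{5}x - \tfrac{2}{25}y - 1 → -\tfrac{4}{25}x - \tfrac{1}{10}y - \tfrac{31}{25}
  leading term x: subtract (\tfrac{2}{125})·r from -\tfrac{4}{25}x - \tfrac{1}{10}y - \tfrac{31}{25} → -\tfrac{33}{250}y - \tfrac{147}{125}
  leading term y: no divisor's leading term divides it; move -\tfrac{33}{250}y to the remainder.
  leading term 1: no divisor's leading term divides it; move -\tfrac{147}{125} to the remainder.
  remainder -\tfrac{33}{250}y - \tfrac{147}{125} ≠ 0; add m_4 = -\tfrac{33}{250}y - \tfrac{147}{125} to the basis.

S(g_2,r): leading monomials are coprime, so the S-polynomial reduces to 0 (Buchberger's first criterion).
S(g_1,m_4): leading monomials are coprime, so the S-polynomial reduces to 0 (Buchberger's first criterion).
S(g_2,m_4): lcm = y^{2}. S = -6x - \tfrac{185}{22}y + 6.
  leading term x: subtract (\tfrac{3}{5})·r from -6x - \tfrac{185}{22}y + 6 → -\tfrac{1057}{110}y + \tfrac{42}{5}
  leading term y: subtract (\tfrac{26425}{363})·m_4 from -\tfrac{1057}{110}y + \tfrac{42}{5} → \tfrac{11375}{121}
  leading term 1: no divisor's leading term divides it; move \tfrac{11375}{121} to the remainder.
  remainder \tfrac{11375}{121} ≠ 0; add m_5 = \tfrac{11375}{121} to the basis.

S(r,m_4): leading monomials are coprime, so the S-polynomial reduces to 0 (Buchberger's first criterion).
S(g_1,m_5): leading monomials are coprime, so the S-polynomial reduces to 0 (Buchberger's first criterion).
S(g_2,m_5): leading monomials are coprime, so the S-polynomial reduces to 0 (Buchberger's first criterion).
S(r,m_5): leading monomials are coprime, so the S-polynomial reduces to 0 (Buchberger's first criterion).
S(m_4,m_5): leading monomials are coprime, so the S-polynomial reduces to 0 (Buchberger's first criterion).
Every S-polynomial of the final basis reduces to 0, so we have a Gröbner basis.
Inter-reduce: drop elements whose leading term is divisible by another's, tail-reduce, and make monic.
Reduced Gröbner basis: {1}.
The reduced Gröbner basis of I + (p) is {1}: the ideal is the whole ring, so the enlarged system has no common solution — adjoining p is inconsistent.

Ideal membership is decidable via reduction modulo a Gröbner basis.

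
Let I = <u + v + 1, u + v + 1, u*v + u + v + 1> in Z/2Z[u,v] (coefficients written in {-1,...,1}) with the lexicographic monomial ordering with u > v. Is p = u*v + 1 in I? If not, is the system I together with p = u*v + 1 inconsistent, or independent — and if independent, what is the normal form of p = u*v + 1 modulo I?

Adjoining u*v + 1 makes the ideal the whole ring: the system is inconsistent.

First compute the reduced Gröbner basis of I by Buchberger's algorithm.
f_1 = u + v + 1, LT = u.
f_2 = u + v + 1, LT = u.
f_3 = u*v + u + v + 1, LT = u*v.

S(f_1,f_3): lcm = u*v. S = u + v**2 + 1.
  leading term u: subtract (1)·f_1 from u + v**2 + 1 → v**2 + v
  leading term v**2: no divisor's leading term divides it; move v**2 to the remainder.
  leading term v: no divisor's leading term divides it; move v to the remainder.
  remainder v**2 + v ≠ 0; add h_4 = v**2 + v to the basis.

The other S-polynomials (S(f_1,f_2), S(f_2,f_3), S(f_1,h_4), S(f_2,h_4), S(f_3,h_4)) all reduce to 0 modulo the current basis, so we have a Gröbner basis.
Inter-reduce: drop elements whose leading term is divisible by another's, tail-reduce, and make monic.
Reduced Gröbner basis: {u + v + 1, v**2 + v}.
Label its elements g_1 = u + v + 1, g_2 = v**2 + v.

Reduce p = u*v + 1 modulo G:
  leading term u*v: subtract (v)·g_1 from u*v + 1 → v**2 + v + 1
  leading term v**2: subtract (1)·g_2 from v**2 + v + 1 → 1
  leading term 1: no divisor's leading term divides it; move 1 to the remainder.
  normal form = 1.
The normal form is nonzero, so p ∉ I. Since p minus its normal form lies in I, I + (p) = I + (r) where r = 1; decide whether this ideal is the whole ring.
Here r = 1 is a nonzero constant, hence a unit: 1 ∈ I + (p), the Gröbner basis of I + (p) is {1}, and the enlarged system has no common solution — adjoining p is inconsistent.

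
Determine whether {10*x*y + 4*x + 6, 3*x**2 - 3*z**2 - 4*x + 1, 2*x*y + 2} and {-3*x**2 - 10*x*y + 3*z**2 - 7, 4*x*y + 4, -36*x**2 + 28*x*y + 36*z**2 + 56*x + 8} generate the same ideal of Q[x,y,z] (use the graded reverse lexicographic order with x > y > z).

Two ideals are equal iff their reduced Gröbner bases coincide (the reduced basis is unique for a fixed ordering).
Buchberger on the first generating set:
f_1 = 10*x*y + 4*x + 6, LT = x*y.
f_2 = 3*x**2 - 3*z**2 - 4*x + 1, LT = x**2.
f_3 = 2*x*y + 2, LT = x*y.

S(f_1,f_2): lcm = x**2*y. S = y*z**2 + 2/5*x**2 + 4/3*x*y + 3/5*x - 1/3*y.
  leading term y*z**2: no divisor's leading term divides it; move y*z**2 to the remainder.
  leading term x**2: subtract (2/15)·f_2 from 2/5*x**2 + 4/3*x*y + 3/5*x - 1/3*y → 4/3*x*y + 2/5*z**2 + 17/15*x - 1/3*y - 2/15
  leading term x*y: subtract (2/15)·f_1 from 4/3*x*y + 2/5*z**2 + 17/15*x - 1/3*y - 2/15 → 2/5*z**2 + 3/5*x - 1/3*y - 14/15
  leading term z**2: no divisor's leading term divides it; move 2/5*z**2 to the remainder.
  leading term x: no divisor's leading term divides it; move 3/5*x to the remainder.
  leading term y: no divisor's leading term divides it; move -1/3*y to the remainder.
  leading term 1: no divisor's leading term divides it; move -14/15 to the remainder.
  remainder y*z**2 + 2/5*z**2 + 3/5*x - 1/3*y - 14/15 ≠ 0; add g_4 = y*z**2 + 2/5*z**2 + 3/5*x - 1/3*y - 14/15 to the basis.

S(f_1,f_3): lcm = x*y. S = 2/5*x - 2/5.
  leading term x: no divisor's leading term divides it; move 2/5*x to the remainder.
  leading term 1: no divisor's leading term divides it; move -2/5 to the remainder.
  remainder 2/5*x - 2/5 ≠ 0; add g_5 = 2/5*x - 2/5 to the basis.

S(f_2,f_3): lcm = x**2*y. S = -y*z**2 - 4/3*x*y - x + 1/3*y.
  leading term y*z**2: subtract (-1)·g_4 from -y*z**2 - 4/3*x*y - x + 1/3*y → -4/3*x*y + 2/5*z**2 - 2/5*x - 14/15
  leading term x*y: subtract (-2/15)·f_1 from -4/3*x*y + 2/5*z**2 - 2/5*x - 14/15 → 2/5*z**2 + 2/15*x - 2/15
  leading term z**2: no divisor's leading term divides it; move 2/5*z**2 to the remainder.
  leading term x: subtract (1/3)·g_5 from 2/15*x - 2/15 → 0
  remainder 2/5*z**2 ≠ 0; add g_6 = 2/5*z**2 to the basis.

S(f_1,g_5): lcm = x*y. S = 2/5*x + y + 3/5.
  leading term x: subtract (1)·g_5 from 2/5*x + y + 3/5 → y + 1
  leading term y: no divisor's leading term divides it; move y to the remainder.
  leading term 1: no divisor's leading term divides it; move 1 to the remainder.
  remainder y + 1 ≠ 0; add g_7 = y + 1 to the basis.

The other S-polynomials (S(f_1,g_4), S(f_2,g_4), S(f_3,g_4), S(f_2,g_5), S(f_3,g_5), S(g_4,g_5), S(f_1,g_6), S(f_2,g_6), S(f_3,g_6), S(g_4,g_6), S(g_5,g_6), S(f_1,g_7), S(f_2,g_7), S(f_3,g_7), S(g_4,g_7), S(g_5,g_7), S(g_6,g_7)) all reduce to 0 modulo the current basis, so we have a Gröbner basis.
Inter-reduce: drop elements whose leading term is divisible by another's, tail-reduce, and make monic.
Reduced Gröbner basis: {z**2, x - 1, y + 1}.

Buchberger on the second generating set:
h_1 = -3*x**2 - 10*x*y + 3*z**2 - 7, LT = x**2.
h_2 = 4*x*y + 4, LT = x*y.
h_3 = -36*x**2 + 28*x*y + 36*z**2 + 56*x + 8, LT = x**2.

S(h_1,h_2): lcm = x**2*y. S = 10/3*x*y**2 - y*z**2 - x + 7/3*y.
  leading term x*y**2: subtract (5/6*y)·h_2 from 10/3*x*y**2 - y*z**2 - x + 7/3*y → -y*z**2 - x - y
  leading term y*z**2: no divisor's leading term divides it; move -y*z**2 to the remainder.
  leading term x: no divisor's leading term divides it; move -x to the remainder.
  leading term y: no divisor's leading term divides it; move -y to the remainder.
  remainder -y*z**2 - x - y ≠ 0; add k_4 = -y*z**2 - x - y to the basis.

S(h_1,h_3): lcm = x**2. S = 37/9*x*y + 14/9*x + 23/9.
  leading term x*y: subtract (37/36)·h_2 from 37/9*x*y + 14/9*x + 23/9 → 14/9*x - 14/9
  leading term x: no divisor's leading term divides it; move 14/9*x to the remainder.
  leading term 1: no divisor's leading term divides it; move -14/9 to the remainder.
  remainder 14/9*x - 14/9 ≠ 0; add k_5 = 14/9*x - 14/9 to the basis.

S(h_2,h_3): lcm = x**2*y. S = 7/9*x*y**2 + y*z**2 + 14/9*x*y + x + 2/9*y.
  leading term x*y**2: subtract (7/36*y)·h_2 from 7/9*x*y**2 + y*z**2 + 14/9*x*y + x + 2/9*y → y*z**2 + 14/9*x*y + x - 5/9*y
  leading term y*z**2: subtract (-1)·k_4 from y*z**2 + 14/9*x*y + x - 5/9*y → 14/9*x*y - 14/9*y
  leading term x*y: subtract (7/18)·h_2 from 14/9*x*y - 14/9*y → -14/9*y - 14/9
  leading term y: no divisor's leading term divides it; move -14/9*y to the remainder.
  leading term 1: no divisor's leading term divides it; move -14/9 to the remainder.
  remainder -14/9*y - 14/9 ≠ 0; add k_6 = -14/9*y - 14/9 to the basis.

S(h_1,k_5): lcm = x**2. S = 10/3*x*y - z**2 + x + 7/3.
  leading term x*y: subtract (5/6)·h_2 from 10/3*x*y - z**2 + x + 7/3 → -z**2 + x - 1
  leading term z**2: no divisor's leading term divides it; move -z**2 to the remainder.
  leading term x: subtract (9/14)·k_5 from x - 1 → 0
  remainder -z**2 ≠ 0; add k_7 = -z**2 to the basis.

The other S-polynomials (S(h_1,k_4), S(h_2,k_4), S(h_3,k_4), S(h_2,k_5), S(h_3,k_5), S(k_4,k_5), S(h_1,k_6), S(h_2,k_6), S(h_3,k_6), S(k_4,k_6), S(k_5,k_6), S(h_1,k_7), S(h_2,k_7), S(h_3,k_7), S(k_4,k_7), S(k_5,k_7), S(k_6,k_7)) all reduce to 0 modulo the current basis, so we have a Gröbner basis.
Inter-reduce: drop elements whose leading term is divisible by another's, tail-reduce, and make monic.
Reduced Gröbner basis: {z**2, x - 1, y + 1}.

These coincide, so the ideals are equal.

Yes, the ideals are equal.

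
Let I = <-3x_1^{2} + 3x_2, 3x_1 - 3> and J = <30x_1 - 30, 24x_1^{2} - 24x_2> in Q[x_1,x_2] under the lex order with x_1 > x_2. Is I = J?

Equality of ideals is decidable: compute both reduced Gröbner bases (unique for the ordering) and check whether they agree.
Buchberger on the first generating set:
f_1 = -3x_1^{2} + 3x_2, LT = x_1^{2}.
f_2 = 3x_1 - 3, LT = x_1.

S(f_1,f_2): lcm = x_1^{2}. S = x_1 - x_2.
  reduce S modulo (f_1, f_2):
  remainder -x_2 + 1 ≠ 0; add g_3 = -x_2 + 1 to the basis.

The other S-polynomials (S(f_1,g_3), S(f_2,g_3)) all reduce to 0 modulo the current basis, so we have a Gröbner basis.
Inter-reduce: drop elements whose leading term is divisible by another's, tail-reduce, and make monic.
Reduced Gröbner basis: {x_1 - 1, x_2 - 1}.

Buchberger on the second generating set:
h_1 = 30x_1 - 30, LT = x_1.
h_2 = 24x_1^{2} - 24x_2, LT = x_1^{2}.

S(h_1,h_2): lcm = x_1^{2}. S = -x_1 + x_2.
  reduce S modulo (h_1, h_2):
  remainder x_2 - 1 ≠ 0; add k_3 = x_2 - 1 to the basis.

The other S-polynomials (S(h_1,k_3), S(h_2,k_3)) all reduce to 0 modulo the current basis, so we have a Gröbner basis.
Inter-reduce: drop elements whose leading term is divisible by another's, tail-reduce, and make monic.
Reduced Gröbner basis: {x_1 - 1, x_2 - 1}.

Same reduced basis, so the two generating sets span the same ideal.

Yes, the ideals are equal.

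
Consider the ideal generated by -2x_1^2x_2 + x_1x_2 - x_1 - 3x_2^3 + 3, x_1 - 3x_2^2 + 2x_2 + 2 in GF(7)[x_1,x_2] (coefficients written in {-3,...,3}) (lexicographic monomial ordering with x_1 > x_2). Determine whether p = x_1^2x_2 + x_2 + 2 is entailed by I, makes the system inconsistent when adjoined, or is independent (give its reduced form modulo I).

First compute the reduced Gröbner basis of I by Buchberger's algorithm.
f_1 = -2x_1^2x_2 + x_1x_2 - x_1 - 3x_2^3 + 3, LT = x_1^2x_2.
f_2 = x_1 - 3x_2^2 + 2x_2 + 2, LT = x_1.

S(f_1,f_2): lcm = x_1^2x_2. S = 3x_1x_2^3 - 2x_1x_2^2 + x_1x_2 - 3x_1 - 2x_2^3 + 2.
  leading term x_1x_2^3: subtract (3x_2^3)·f_2 from 3x_1x_2^3 - 2x_1x_2^2 + x_1x_2 - 3x_1 - 2x_2^3 + 2 → -2x_1x_2^2 + x_1x_2 - 3x_1 + 2x_2^5 + x_2^4 - x_2^3 + 2
  leading term x_1x_2^2: subtract (-2x_2^2)·f_2 from -2x_1x_2^2 + x_1x_2 - 3x_1 + 2x_2^5 + x_2^4 - x_2^3 + 2 → x_1x_2 - 3x_1 + 2x_2^5 + 2x_2^4 + 3x_2^3 - 3x_2^2 + 2
  leading term x_1x_2: subtract (x_2)·f_2 from x_1x_2 - 3x_1 + 2x_2^5 + 2x_2^4 + 3x_2^3 - 3x_2^2 + 2 → -3x_1 + 2x_2^5 + 2x_2^4 - x_2^3 + 2x_2^2 - 2x_2 + 2
  leading term x_1: subtract (-3)·f_2 from -3x_1 + 2x_2^5 + 2x_2^4 - x_2^3 + 2x_2^2 - 2x_2 + 2 → 2x_2^5 + 2x_2^4 - x_2^3 - 3x_2 + 1
  leading term x_2^5: no divisor's leading term divides it; move 2x_2^5 to the remainder.
  leading term x_2^4: no divisor's leading term divides it; move 2x_2^4 to the remainder.
  leading term x_2^3: no divisor's leading term divides it; move -x_2^3 to the remainder.
  leading term x_2: no divisor's leading term divides it; move -3x_2 to the remainder.
  leading term 1: no divisor's leading term divides it; move 1 to the remainder.
  remainder 2x_2^5 + 2x_2^4 - x_2^3 - 3x_2 + 1 ≠ 0; add h_3 = 2x_2^5 + 2x_2^4 - x_2^3 - 3x_2 + 1 to the basis.

The other S-polynomials (S(f_1,h_3), S(f_2,h_3)) all reduce to 0 modulo the current basis, so we have a Gröbner basis.
Inter-reduce: drop elements whose leading term is divisible by another's, tail-reduce, and make monic.
Reduced Gröbner basis: {x_1 - 3x_2^2 + 2x_2 + 2, x_2^5 + x_2^4 + 3x_2^3 + 2x_2 - 3}.
Label its elements g_1 = x_1 - 3x_2^2 + 2x_2 + 2, g_2 = x_2^5 + x_2^4 + 3x_2^3 + 2x_2 - 3.

Reduce p = x_1^2x_2 + x_2 + 2 modulo G:
  leading term x_1^2x_2: subtract (x_1x_2)·g_1 from x_1^2x_2 + x_2 + 2 → 3x_1x_2^3 - 2x_1x_2^2 - 2x_1x_2 + x_2 + 2
  leading term x_1x_2^3: subtract (3x_2^3)·g_1 from 3x_1x_2^3 - 2x_1x_2^2 - 2x_1x_2 + x_2 + 2 → -2x_1x_2^2 - 2x_1x_2 + 2x_2^5 + x_2^4 + x_2^3 + x_2 + 2
  leading term x_1x_2^2: subtract (-2x_2^2)·g_1 from -2x_1x_2^2 - 2x_1x_2 + 2x_2^5 + x_2^4 + x_2^3 + x_2 + 2 → -2x_1x_2 + 2x_2^5 + 2x_2^4 - 2x_2^3 - 3x_2^2 + x_2 + 2
  leading term x_1x_2: subtract (-2x_2)·g_1 from -2x_1x_2 + 2x_2^5 + 2x_2^4 - 2x_2^3 - 3x_2^2 + x_2 + 2 → 2x_2^5 + 2x_2^4 - x_2^3 + x_2^2 - 2x_2 + 2
  leading term x_2^5: subtract (2)·g_2 from 2x_2^5 + 2x_2^4 - x_2^3 + x_2^2 - 2x_2 + 2 → x_2^2 + x_2 + 1
  leading term x_2^2: no divisor's leading term divides it; move x_2^2 to the remainder.
  leading term x_2: no divisor's leading term divides it; move x_2 to the remainder.
  leading term 1: no divisor's leading term divides it; move 1 to the remainder.
  normal form = x_2^2 + x_2 + 1.
The normal form is nonzero, so p ∉ I. Since p minus its normal form lies in I, I + (p) = I + (r) where r = x_2^2 + x_2 + 1; decide whether this ideal is the whole ring.
Run Buchberger on G together with r (pairs among the g_i already reduce to 0 since G is a Gröbner basis):
g_1 = x_1 - 3x_2^2 + 2x_2 + 2, LT = x_1.
g_2 = x_2^5 + x_2^4 + 3x_2^3 + 2x_2 - 3, LT = x_2^5.
r = x_2^2 + x_2 + 1, LT = x_2^2.

S(g_2,r): lcm = x_2^5. S = 2x_2^3 + 2x_2 - 3.
  leading term x_2^3: subtract (2x_2)·r from 2x_2^3 + 2x_2 - 3 → -2x_2^2 - 3
  leading term x_2^2: subtract (-2)·r from -2x_2^2 - 3 → 2x_2 - 1
  leading term x_2: no divisor's leading term divides it; move 2x_2 to the remainder.
  leading term 1: no divisor's leading term divides it; move -1 to the remainder.
  remainder 2x_2 - 1 ≠ 0; add m_4 = 2x_2 - 1 to the basis.

The other S-polynomials (S(g_1,g_2), S(g_1,r), S(g_1,m_4), S(g_2,m_4), S(r,m_4)) all reduce to 0 modulo the current basis, so we have a Gröbner basis.
Inter-reduce: drop elements whose leading term is divisible by another's, tail-reduce, and make monic.
Reduced Gröbner basis: {x_1 - 3, x_2 + 3}.
The reduced Gröbner basis of I + (p) is {x_1 - 3, x_2 + 3} ≠ {1}, a proper ideal, so the enlarged system stays consistent: p is independent of I, with normal form x_2^2 + x_2 + 1.

x_1^2x_2 + x_2 + 2 is independent of I; its normal form modulo I is x_2^2 + x_2 + 1.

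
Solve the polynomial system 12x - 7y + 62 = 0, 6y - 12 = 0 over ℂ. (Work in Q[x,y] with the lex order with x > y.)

{(-4, 2)}

Compute a lex Gröbner basis by Buchberger's algorithm.
f_1 = 12x - 7y + 62, LT = x.
f_2 = 6y - 12, LT = y.

The S-polynomials (S(f_1,f_2)) all reduce to 0 modulo the current basis, so we have a Gröbner basis.
Inter-reduce: drop elements whose leading term is divisible by another's, tail-reduce, and make monic.
Reduced Gröbner basis: {x + 4, y - 2}.

Since the basis is lex-ordered, y - 2 is univariate in y. Its roots are {2}. Back-substituting each root into the other basis elements fixes the other coordinates.
  y = 2: the earlier basis element becomes x + 4 = 0, giving x = -4 — point (-4, 2).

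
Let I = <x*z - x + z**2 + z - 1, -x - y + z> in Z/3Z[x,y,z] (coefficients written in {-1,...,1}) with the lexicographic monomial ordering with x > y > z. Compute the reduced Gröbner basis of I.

G = {x + y - z, y*z - y + z**2 + 1}

The reduced Gröbner basis is the canonical form of the ideal for this ordering.

f_1 = x*z - x + z**2 + z - 1, LT = x*z.
f_2 = -x - y + z, LT = x.

S(f_1,f_2): lcm = x*z. S = -x - y*z - z**2 + z - 1.
  reduce S modulo (f_1, f_2):
  remainder -y*z + y - z**2 - 1 ≠ 0; add g_3 = -y*z + y - z**2 - 1 to the basis.

The other S-polynomials (S(f_1,g_3), S(f_2,g_3)) all reduce to 0 modulo the current basis, so we have a Gröbner basis.
Inter-reduce: drop elements whose leading term is divisible by another's, tail-reduce, and make monic.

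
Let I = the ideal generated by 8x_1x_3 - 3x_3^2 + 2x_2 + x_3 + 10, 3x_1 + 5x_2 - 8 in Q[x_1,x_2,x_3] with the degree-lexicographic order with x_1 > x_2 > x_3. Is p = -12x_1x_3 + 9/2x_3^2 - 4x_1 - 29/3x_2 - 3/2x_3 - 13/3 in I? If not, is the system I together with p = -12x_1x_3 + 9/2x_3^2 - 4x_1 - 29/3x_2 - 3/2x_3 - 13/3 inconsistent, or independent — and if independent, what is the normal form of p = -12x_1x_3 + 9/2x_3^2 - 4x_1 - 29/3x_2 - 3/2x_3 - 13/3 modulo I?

-12x_1x_3 + 9/2x_3^2 - 4x_1 - 29/3x_2 - 3/2x_3 - 13/3 lies in I (it reduces to 0).

First compute the reduced Gröbner basis of I by Buchberger's algorithm.
f_1 = 8x_1x_3 - 3x_3^2 + 2x_2 + x_3 + 10, LT = x_1x_3.
f_2 = 3x_1 + 5x_2 - 8, LT = x_1.

S(f_1,f_2): lcm = x_1x_3. S = -5/3x_2x_3 - 3/8x_3^2 + 1/4x_2 + 67/24x_3 + 5/4.
  leading term x_2x_3: no divisor's leading term divides it; move -5/3x_2x_3 to the remainder.
  leading term x_3^2: no divisor's leading term divides it; move -3/8x_3^2 to the remainder.
  leading term x_2: no divisor's leading term divides it; move 1/4x_2 to the remainder.
  leading term x_3: no divisor's leading term divides it; move 67/24x_3 to the remainder.
  leading term 1: no divisor's leading term divides it; move 5/4 to the remainder.
  remainder -5/3x_2x_3 - 3/8x_3^2 + 1/4x_2 + 67/24x_3 + 5/4 ≠ 0; add h_3 = -5/3x_2x_3 - 3/8x_3^2 + 1/4x_2 + 67/24x_3 + 5/4 to the basis.

The other S-polynomials (S(f_1,h_3), S(f_2,h_3)) all reduce to 0 modulo the current basis, so we have a Gröbner basis.
Inter-reduce: drop elements whose leading term is divisible by another's, tail-reduce, and make monic.
Reduced Gröbner basis: {x_2x_3 + 9/40x_3^2 - 3/20x_2 - 67/40x_3 - 3/4, x_1 + 5/3x_2 - 8/3}.
Label its elements g_1 = x_2x_3 + 9/40x_3^2 - 3/20x_2 - 67/40x_3 - 3/4, g_2 = x_1 + 5/3x_2 - 8/3.

Reduce p = -12x_1x_3 + 9/2x_3^2 - 4x_1 - 29/3x_2 - 3/2x_3 - 13/3 modulo G:
  leading term x_1x_3: subtract (-12x_3)·g_2 from -12x_1x_3 + 9/2x_3^2 - 4x_1 - 29/3x_2 - 3/2x_3 - 13/3 → 20x_2x_3 + 9/2x_3^2 - 4x_1 - 29/3x_2 - 67/2x_3 - 13/3
  leading term x_2x_3: subtract (20)·g_1 from 20x_2x_3 + 9/2x_3^2 - 4x_1 - 29/3x_2 - 67/2x_3 - 13/3 → -4x_1 - 20/3x_2 + 32/3
  leading term x_1: subtract (-4)·g_2 from -4x_1 - 20/3x_2 + 32/3 → 0
  normal form = 0.
Since the normal form is 0, p ∈ I.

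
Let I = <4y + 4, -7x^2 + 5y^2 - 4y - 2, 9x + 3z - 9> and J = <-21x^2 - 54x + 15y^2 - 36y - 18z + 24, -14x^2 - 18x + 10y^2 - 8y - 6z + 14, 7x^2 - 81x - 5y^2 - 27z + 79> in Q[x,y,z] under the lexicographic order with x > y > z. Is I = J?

Equality of ideals is decidable: compute both reduced Gröbner bases (unique for the ordering) and check whether they agree.
Buchberger on the first generating set:
f_1 = 4y + 4, LT = y.
f_2 = -7x^2 + 5y^2 - 4y - 2, LT = x^2.
f_3 = 9x + 3z - 9, LT = x.

S(f_2,f_3): lcm = x^2. S = -1/3xz + x - 5/7y^2 + 4/7y + 2/7.
  leading term xz: subtract (-1/27z)·f_3 from -1/3xz + x - 5/7y^2 + 4/7y + 2/7 → x - 5/7y^2 + 4/7y + 1/9z^2 - 1/3z + 2/7
  leading term x: subtract (1/9)·f_3 from x - 5/7y^2 + 4/7y + 1/9z^2 - 1/3z + 2/7 → -5/7y^2 + 4/7y + 1/9z^2 - 2/3z + 9/7
  leading term y^2: subtract (-5/28y)·f_1 from -5/7y^2 + 4/7y + 1/9z^2 - 2/3z + 9/7 → 9/7y + 1/9z^2 - 2/3z + 9/7
  leading term y: subtract (9/28)·f_1 from 9/7y + 1/9z^2 - 2/3z + 9/7 → 1/9z^2 - 2/3z
  leading term z^2: no divisor's leading term divides it; move 1/9z^2 to the remainder.
  leading term z: no divisor's leading term divides it; move -2/3z to the remainder.
  remainder 1/9z^2 - 2/3z ≠ 0; add g_4 = 1/9z^2 - 2/3z to the basis.

The other S-polynomials (S(f_1,f_2), S(f_1,f_3), S(f_1,g_4), S(f_2,g_4), S(f_3,g_4)) all reduce to 0 modulo the current basis, so we have a Gröbner basis.
Inter-reduce: drop elements whose leading term is divisible by another's, tail-reduce, and make monic.
Reduced Gröbner basis: {x + 1/3z - 1, y + 1, z^2 - 6z}.

Buchberger on the second generating set:
h_1 = -21x^2 - 54x + 15y^2 - 36y - 18z + 24, LT = x^2.
h_2 = -14x^2 - 18x + 10y^2 - 8y - 6z + 14, LT = x^2.
h_3 = 7x^2 - 81x - 5y^2 - 27z + 79, LT = x^2.

S(h_1,h_2): lcm = x^2. S = 9/7x + 8/7y + 3/7z - 1/7.
  leading term x: no divisor's leading term divides it; move 9/7x to the remainder.
  leading term y: no divisor's leading term divides it; move 8/7y to the remainder.
  leading term z: no divisor's leading term divides it; move 3/7z to the remainder.
  leading term 1: no divisor's leading term divides it; move -1/7 to the remainder.
  remainder 9/7x + 8/7y + 3/7z - 1/7 ≠ 0; add k_4 = 9/7x + 8/7y + 3/7z - 1/7 to the basis.

S(h_1,h_3): lcm = x^2. S = 99/7x + 12/7y + 33/7z - 87/7.
  leading term x: subtract (11)·k_4 from 99/7x + 12/7y + 33/7z - 87/7 → -76/7y - 76/7
  leading term y: no divisor's leading term divides it; move -76/7y to the remainder.
  leading term 1: no divisor's leading term divides it; move -76/7 to the remainder.
  remainder -76/7y - 76/7 ≠ 0; add k_5 = -76/7y - 76/7 to the basis.

S(h_1,k_4): lcm = x^2. S = -8/9xy - 1/3xz + 169/63x - 5/7y^2 + 12/7y + 6/7z - 8/7.
  leading term xy: subtract (-56/81y)·k_4 from -8/9xy - 1/3xz + 169/63x - 5/7y^2 + 12/7y + 6/7z - 8/7 → -1/3xz + 169/63x + 43/567y^2 + 8/27yz + 916/567y + 6/7z - 8/7
  leading term xz: subtract (-7/27z)·k_4 from -1/3xz + 169/63x + 43/567y^2 + 8/27yz + 916/567y + 6/7z - 8/7 → 169/63x + 43/567y^2 + 16/27yz + 916/567y + 1/9z^2 + 155/189z - 8/7
  leading term x: subtract (169/81)·k_4 from 169/63x + 43/567y^2 + 16/27yz + 916/567y + 1/9z^2 + 155/189z - 8/7 → 43/567y^2 + 16/27yz - 436/567y + 1/9z^2 - 2/27z - 479/567
  leading term y^2: subtract (-43/6156y)·k_5 from 43/567y^2 + 16/27yz - 436/567y + 1/9z^2 - 2/27z - 479/567 → 16/27yz - 479/567y + 1/9z^2 - 2/27z - 479/567
  leading term yz: subtract (-28/513z)·k_5 from 16/27yz - 479/567y + 1/9z^2 - 2/27z - 479/567 → -479/567y + 1/9z^2 - 2/3z - 479/567
  leading term y: subtract (479/6156)·k_5 from -479/567y + 1/9z^2 - 2/3z - 479/567 → 1/9z^2 - 2/3z
  leading term z^2: no divisor's leading term divides it; move 1/9z^2 to the remainder.
  leading term z: no divisor's leading term divides it; move -2/3z to the remainder.
  remainder 1/9z^2 - 2/3z ≠ 0; add k_6 = 1/9z^2 - 2/3z to the basis.

The other S-polynomials (S(h_2,h_3), S(h_2,k_4), S(h_3,k_4), S(h_1,k_5), S(h_2,k_5), S(h_3,k_5), S(k_4,k_5), S(h_1,k_6), S(h_2,k_6), S(h_3,k_6), S(k_4,k_6), S(k_5,k_6)) all reduce to 0 modulo the current basis, so we have a Gröbner basis.
Inter-reduce: drop elements whose leading term is divisible by another's, tail-reduce, and make monic.
Reduced Gröbner basis: {x + 1/3z - 1, y + 1, z^2 - 6z}.

These coincide, so the ideals are equal.
The same test decides containment: I ⊆ J iff every generator of I reduces to 0 modulo a Gröbner basis of J.

Yes, the ideals are equal.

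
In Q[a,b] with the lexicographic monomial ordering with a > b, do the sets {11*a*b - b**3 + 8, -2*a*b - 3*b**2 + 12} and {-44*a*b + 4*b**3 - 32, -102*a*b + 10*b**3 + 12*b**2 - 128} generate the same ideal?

Since reduced Gröbner bases are canonical representatives of ideals under a given ordering, it suffices to compute and compare them.
Buchberger on the first generating set:
f_1 = 11*a*b - b**3 + 8, LT = a*b.
f_2 = -2*a*b - 3*b**2 + 12, LT = a*b.

S(f_1,f_2): lcm = a*b. S = -1/11*b**3 - 3/2*b**2 + 74/11.
  leading term b**3: no divisor's leading term divides it; move -1/11*b**3 to the remainder.
  leading term b**2: no divisor's leading term divides it; move -3/2*b**2 to the remainder.
  leading term 1: no divisor's leading term divides it; move 74/11 to the remainder.
  remainder -1/11*b**3 - 3/2*b**2 + 74/11 ≠ 0; add g_3 = -1/11*b**3 - 3/2*b**2 + 74/11 to the basis.

S(f_1,g_3): lcm = a*b**3. S = -33/2*a*b**2 + 74*a - 1/11*b**5 + 8/11*b**2.
  leading term a*b**2: subtract (-3/2*b)·f_1 from -33/2*a*b**2 + 74*a - 1/11*b**5 + 8/11*b**2 → 74*a - 1/11*b**5 - 3/2*b**4 + 8/11*b**2 + 12*b
  leading term a: no divisor's leading term divides it; move 74*a to the remainder.
  leading term b**5: subtract (b**2)·g_3 from -1/11*b**5 - 3/2*b**4 + 8/11*b**2 + 12*b → -6*b**2 + 12*b
  leading term b**2: no divisor's leading term divides it; move -6*b**2 to the remainder.
  leading term b: no divisor's leading term divides it; move 12*b to the remainder.
  remainder 74*a - 6*b**2 + 12*b ≠ 0; add g_4 = 74*a - 6*b**2 + 12*b to the basis.

The other S-polynomials (S(f_2,g_3), S(f_1,g_4), S(f_2,g_4), S(g_3,g_4)) all reduce to 0 modulo the current basis, so we have a Gröbner basis.
Inter-reduce: drop elements whose leading term is divisible by another's, tail-reduce, and make monic.
Reduced Gröbner basis: {a - 3/37*b**2 + 6/37*b, b**3 + 33/2*b**2 - 74}.

Buchberger on the second generating set:
h_1 = -44*a*b + 4*b**3 - 32, LT = a*b.
h_2 = -102*a*b + 10*b**3 + 12*b**2 - 128, LT = a*b.

S(h_1,h_2): lcm = a*b. S = 4/561*b**3 + 2/17*b**2 - 296/561.
  leading term b**3: no divisor's leading term divides it; move 4/561*b**3 to the remainder.
  leading term b**2: no divisor's leading term divides it; move 2/17*b**2 to the remainder.
  leading term 1: no divisor's leading term divides it; move -296/561 to the remainder.
  remainder 4/561*b**3 + 2/17*b**2 - 296/561 ≠ 0; add k_3 = 4/561*b**3 + 2/17*b**2 - 296/561 to the basis.

S(h_1,k_3): lcm = a*b**3. S = -33/2*a*b**2 + 74*a - 1/11*b**5 + 8/11*b**2.
  leading term a*b**2: subtract (3/8*b)·h_1 from -33/2*a*b**2 + 74*a - 1/11*b**5 + 8/11*b**2 → 74*a - 1/11*b**5 - 3/2*b**4 + 8/11*b**2 + 12*b
  leading term a: no divisor's leading term divides it; move 74*a to the remainder.
  leading term b**5: subtract (-51/4*b**2)·k_3 from -1/11*b**5 - 3/2*b**4 + 8/11*b**2 + 12*b → -6*b**2 + 12*b
  leading term b**2: no divisor's leading term divides it; move -6*b**2 to the remainder.
  leading term b: no divisor's leading term divides it; move 12*b to the remainder.
  remainder 74*a - 6*b**2 + 12*b ≠ 0; add k_4 = 74*a - 6*b**2 + 12*b to the basis.

The other S-polynomials (S(h_2,k_3), S(h_1,k_4), S(h_2,k_4), S(k_3,k_4)) all reduce to 0 modulo the current basis, so we have a Gröbner basis.
Inter-reduce: drop elements whose leading term is divisible by another's, tail-reduce, and make monic.
Reduced Gröbner basis: {a - 3/37*b**2 + 6/37*b, b**3 + 33/2*b**2 - 74}.

The two bases agree; hence the ideals are identical.

Yes, the ideals are equal.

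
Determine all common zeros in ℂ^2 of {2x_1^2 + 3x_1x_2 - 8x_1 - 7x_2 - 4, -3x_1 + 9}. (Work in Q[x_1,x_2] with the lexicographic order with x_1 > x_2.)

{(3, 5)}

Compute a lex Gröbner basis by Buchberger's algorithm.
f_1 = 2x_1^2 + 3x_1x_2 - 8x_1 - 7x_2 - 4, LT = x_1^2.
f_2 = -3x_1 + 9, LT = x_1.

S(f_1,f_2): lcm = x_1^2. S = 3/2x_1x_2 - x_1 - 7/2x_2 - 2.
  leading term x_1x_2: subtract (-1/2x_2)·f_2 from 3/2x_1x_2 - x_1 - 7/2x_2 - 2 → -x_1 + x_2 - 2
  leading term x_1: subtract (1/3)·f_2 from -x_1 + x_2 - 2 → x_2 - 5
  leading term x_2: no divisor's leading term divides it; move x_2 to the remainder.
  leading term 1: no divisor's leading term divides it; move -5 to the remainder.
  remainder x_2 - 5 ≠ 0; add h_3 = x_2 - 5 to the basis.

S(f_1,h_3): leading monomials are coprime, so the S-polynomial reduces to 0 (Buchberger's first criterion).
S(f_2,h_3): leading monomials are coprime, so the S-polynomial reduces to 0 (Buchberger's first criterion).
Every S-polynomial of the final basis reduces to 0, so we have a Gröbner basis.
Inter-reduce: drop elements whose leading term is divisible by another's, tail-reduce, and make monic.
Reduced Gröbner basis: {x_1 - 3, x_2 - 5}.

Since the basis is lex-ordered, x_2 - 5 is univariate in x_2. Its roots are {5}. Back-substituting each root into the other basis elements fixes the other coordinates.
  x_2 = 5: the earlier basis element becomes x_1 - 3 = 0, giving x_1 = 3 — point (3, 5).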